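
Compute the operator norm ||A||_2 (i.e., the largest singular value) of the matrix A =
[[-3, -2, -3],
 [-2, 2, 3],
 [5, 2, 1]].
||A||_2 ≈ 6.9655 (= sqrt(largest eigenvalue of A^T A))

||A||_2 = sigma_max(A) = sqrt(lambda_max(A^T A)). Form the symmetric matrix M = A^T A =
[[38, 12, 8],
 [12, 12, 14],
 [8, 14, 19]].
Its characteristic polynomial (trace, sum of principal 2x2 minors, determinant of M give the coefficients) is
  p(λ) = det(λ I - M) = λ^3 - 69λ^2 + 1002λ - 400.
No integer candidate from the rational root theorem (±divisors of 400) is a root, so the roots are irrational. The cubic discriminant is Δ = 723874212 > 0, so there are three distinct real roots. p(0) = -400 and p(1) = 534 have opposite signs, so a root lies in (0, 1); Newton's method refines it to λ ≈ 0.4108. p(20) = 40 and p(21) = -526 have opposite signs, so a root lies in (20, 21); Newton's method refines it to λ ≈ 20.0716. p(48) = -688 and p(49) = 678 have opposite signs, so a root lies in (48, 49); Newton's method refines it to λ ≈ 48.5176. Check (Vieta): the three roots sum to 69, matching tr M = 69.
So the eigenvalues of A^T A are ≈ 0.4108, 20.0716, 48.5176 (all ≥ 0, as they must be for A^T A). The largest is λ_max ≈ 48.5176, hence ||A||_2 = sqrt(λ_max) ≈ 6.9655.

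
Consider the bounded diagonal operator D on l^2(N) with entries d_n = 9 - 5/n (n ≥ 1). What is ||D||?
||D|| = 9

For a diagonal operator on l^2 with entries d_n, ||D|| = sup_n |d_n|. Here d_1 = 4, d_2 = 13/2, ..., and d_n = 9 - 5/n increases monotonically toward 9. All terms lie in [4, 9), so |d_n| = d_n and the supremum is the limit 9, which is not attained by any individual d_n. Hence ||D|| = 9.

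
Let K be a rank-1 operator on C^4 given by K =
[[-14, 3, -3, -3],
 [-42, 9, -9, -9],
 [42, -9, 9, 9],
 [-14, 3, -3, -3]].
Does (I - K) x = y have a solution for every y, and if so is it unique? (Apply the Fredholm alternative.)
(I - K) is singular (det(I - K) = 0, i.e. 1 ∈ sigma(K)). (I - K) x = y is solvable iff y ⊥ ker((I - K)^*) = span{(-14, 3, -3, -3)}, i.e. iff -14y_1 + 3y_2 - 3y_3 - 3y_4 = 0. When solvable, the solutions are x = y + c·(1, 3, -3, 1), c arbitrary (ker(I - K) = span{(1, 3, -3, 1)}, dimension 1).

K has rank 1, so it is an outer product K = u v^T: every row of K is a multiple of one row vector. Reading off the entries, u = (1, 3, -3, 1) and v = (-14, 3, -3, -3) (row i of K equals u_i·v^T). A rank-one matrix u v^T satisfies K u = u (v·u) and kills the (3)-dimensional subspace v^⊥, so its characteristic polynomial is lambda^3 (lambda - v·u) with v·u = tr K = 1. Hence the eigenvalues of I - K are 1 (multiplicity 3) and 1 - (1) = 0, so det(I - K) = 0. (Direct check: I - K =
[[15, -3, 3, 3],
 [42, -8, 9, 9],
 [-42, 9, -8, -9],
 [14, -3, 3, 4]]
has determinant 0.) So 1 is an eigenvalue of K and (I - K) is not invertible. The finite-dimensional Fredholm alternative says: either (I - K) is invertible, or ker(I - K) ≠ {0} and then range(I - K) = ker((I - K)^*)^⊥, with dim ker(I - K) = dim ker((I - K)^*). We are in the second case, so we need both kernels. Kernel of I - K: (I - K) u = u - u (v·u) = u - u = 0, so ker(I - K) = span{u} = span{(1, 3, -3, 1)} (it is exactly 1-dimensional because rank(I - K) = 3). Kernel of the adjoint: K is real, so (I - K)^* = I - K^T = I - v u^T, and (I - v u^T) v = v - v (u·v) = 0; hence ker((I - K)^*) = span{v} = span{(-14, 3, -3, -3)}. Therefore (I - K) x = y is solvable iff <y, v> = 0, i.e. iff -14y_1 + 3y_2 - 3y_3 - 3y_4 = 0. When this holds, K y = u (v·y) = 0, so (I - K) y = y and x = y is a particular solution; the full solution set is the line x = y + c·u = y + c·(1, 3, -3, 1), c ∈ C.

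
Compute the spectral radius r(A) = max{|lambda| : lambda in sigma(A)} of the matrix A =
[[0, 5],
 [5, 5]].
r(A) = (5 + sqrt(125))/2 ≈ 8.0902

The eigenvalues of A are the roots of its characteristic polynomial. With M = A (coefficients from the trace and determinant):
  p(λ) = det(λ I - M) = λ^2 - 5λ - 25.
For λ^2 - 5λ - 25 the discriminant is 125. It is nonnegative but not a perfect square, so the roots are real and irrational: λ = (5 ± sqrt(125))/2 ≈ 8.0902, -3.0902.
Thus the eigenvalues (to 4 decimals) are 8.0902 (modulus 8.0902); -3.0902 (modulus 3.0902). The spectral radius is the largest modulus: r(A) = (5 + sqrt(125))/2 ≈ 8.0902. (Cross-check: r(A) ≤ ||A||_2 ≈ 8.0902; equality holds whenever A is normal, though it can also hold for some non-normal A.)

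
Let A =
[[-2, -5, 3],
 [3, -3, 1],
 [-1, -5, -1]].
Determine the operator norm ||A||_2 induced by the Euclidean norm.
||A||_2 ≈ 7.9439 (= sqrt(largest eigenvalue of A^T A))

||A||_2 = sigma_max(A) = sqrt(lambda_max(A^T A)). Form the symmetric matrix M = A^T A =
[[14, 6, -2],
 [6, 59, -13],
 [-2, -13, 11]].
Its characteristic polynomial (trace, sum of principal 2x2 minors, determinant of M give the coefficients) is
  p(λ) = det(λ I - M) = λ^3 - 84λ^2 + 1420λ - 6400.
No integer candidate from the rational root theorem (±divisors of 6400) is a root, so the roots are irrational. The cubic discriminant is Δ = 236480000 > 0, so there are three distinct real roots. p(7) = -233 and p(8) = 96 have opposite signs, so a root lies in (7, 8); Newton's method refines it to λ ≈ 7.6668. p(13) = 61 and p(14) = -240 have opposite signs, so a root lies in (13, 14); Newton's method refines it to λ ≈ 13.2283. p(63) = -289 and p(64) = 2560 have opposite signs, so a root lies in (63, 64); Newton's method refines it to λ ≈ 63.1049. Check (Vieta): the three roots sum to 84, matching tr M = 84.
So the eigenvalues of A^T A are ≈ 7.6668, 13.2283, 63.1049 (all ≥ 0, as they must be for A^T A). The largest is λ_max ≈ 63.1049, hence ||A||_2 = sqrt(λ_max) ≈ 7.9439.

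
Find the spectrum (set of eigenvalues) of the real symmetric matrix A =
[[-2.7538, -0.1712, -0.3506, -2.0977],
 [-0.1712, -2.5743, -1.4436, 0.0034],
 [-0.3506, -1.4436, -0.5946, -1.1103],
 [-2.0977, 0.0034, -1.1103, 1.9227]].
sigma(A) ≈ {-4, -3, 0, 3}

A is real symmetric, so its spectrum consists of real eigenvalues. Expanding the characteristic polynomial of the displayed matrix gives
  det(λ I - A) = p(λ) = λ^4 + (4)λ^3 + (-9)λ^2 + (-35.999)λ + (0).
Solving p(λ) = 0 yields eigenvalues ≈ -4, -3, 0, 3. (A is shown rounded to 4 decimals, so these recover the underlying integer eigenvalues to within that precision.)
Verification: the trace of A = -4 equals the sum of eigenvalues -4, and det(A) ≈ -0.0009 matches the eigenvalue product 0.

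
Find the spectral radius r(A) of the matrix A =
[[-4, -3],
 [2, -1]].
r(A) = sqrt(10) ≈ 3.1623

The eigenvalues of A are the roots of its characteristic polynomial. With M = A (coefficients from the trace and determinant):
  p(λ) = det(λ I - M) = λ^2 + 5λ + 10.
For λ^2 + 5λ + 10 the discriminant is -15. It is negative, so the roots are the complex-conjugate pair λ = -5/2 ± (sqrt(15)/2) i ≈ -2.5 ± 1.9365i. For a conjugate pair the product of the roots equals the constant term, so |λ|^2 = 10 and |λ| = sqrt(10) ≈ 3.1623.
Thus the eigenvalues (to 4 decimals) are -2.5 ± 1.9365i (modulus 3.1623). The spectral radius is the largest modulus: r(A) = sqrt(10) ≈ 3.1623. (Cross-check: r(A) ≤ ||A||_2 ≈ 5.1167; equality holds whenever A is normal, though it can also hold for some non-normal A.)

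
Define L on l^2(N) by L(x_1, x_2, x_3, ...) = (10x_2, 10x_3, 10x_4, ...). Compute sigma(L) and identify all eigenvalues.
sigma(L) = closed disk {z in C : |z| ≤ 10}; sigma_p(L) = open disk {z in C : |z| < 10}

Note L = 10·V where V is the unit left shift (V x)_k = x_{k+1}; so sigma(L) = 10·sigma(V) and ||L|| = 10||V||. ||L x||^2 = 100sum_{k≥2} |x_k|^2 ≤ 100||x||^2, with equality on {x : x_1 = 0}, so ||L|| = 10. For any lambda with |lambda| < 10, set r = lambda/10 (|r| < 1); the vector x = (1, r, r^2, ...) is in l^2 and satisfies L x = 10(r, r^2, ...) = lambda x, so lambda is an eigenvalue. On the boundary |lambda| = 10 the geometric series diverges, so no l^2 eigenvector exists, but these lambda lie in the approximate point spectrum. Hence sigma(L) is the closed disk of radius 10 and sigma_p(L) is the open disk.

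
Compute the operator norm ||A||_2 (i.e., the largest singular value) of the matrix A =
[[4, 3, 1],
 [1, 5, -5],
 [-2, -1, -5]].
||A||_2 ≈ 7.8749 (= sqrt(largest eigenvalue of A^T A))

||A||_2 = sigma_max(A) = sqrt(lambda_max(A^T A)). Form the symmetric matrix M = A^T A =
[[21, 19, 9],
 [19, 35, -17],
 [9, -17, 51]].
Its characteristic polynomial (trace, sum of principal 2x2 minors, determinant of M give the coefficients) is
  p(λ) = det(λ I - M) = λ^3 - 107λ^2 + 2860λ - 4356.
No integer candidate from the rational root theorem (±divisors of 4356) is a root, so the roots are irrational. The cubic discriminant is Δ = 2210565456 > 0, so there are three distinct real roots. p(1) = -1602 and p(2) = 944 have opposite signs, so a root lies in (1, 2); Newton's method refines it to λ ≈ 1.6197. p(43) = 288 and p(44) = -484 have opposite signs, so a root lies in (43, 44); Newton's method refines it to λ ≈ 43.366. p(62) = -16 and p(63) = 1188 have opposite signs, so a root lies in (62, 63); Newton's method refines it to λ ≈ 62.0142. Check (Vieta): the three roots sum to 107, matching tr M = 107.
So the eigenvalues of A^T A are ≈ 1.6197, 43.366, 62.0142 (all ≥ 0, as they must be for A^T A). The largest is λ_max ≈ 62.0142, hence ||A||_2 = sqrt(λ_max) ≈ 7.8749.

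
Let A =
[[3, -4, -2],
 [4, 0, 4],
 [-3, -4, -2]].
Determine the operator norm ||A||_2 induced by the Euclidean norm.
||A||_2 ≈ 7.1835 (= sqrt(largest eigenvalue of A^T A))

||A||_2 = sigma_max(A) = sqrt(lambda_max(A^T A)). Form the symmetric matrix M = A^T A =
[[34, 0, 16],
 [0, 32, 16],
 [16, 16, 24]].
Its characteristic polynomial (trace, sum of principal 2x2 minors, determinant of M give the coefficients) is
  p(λ) = det(λ I - M) = λ^3 - 90λ^2 + 2160λ - 9216.
No integer candidate from the rational root theorem (±divisors of 9216) is a root, so the roots are irrational. The cubic discriminant is Δ = 562111488 > 0, so there are three distinct real roots. p(5) = -541 and p(6) = 720 have opposite signs, so a root lies in (5, 6); Newton's method refines it to λ ≈ 5.4149. p(32) = 512 and p(33) = -9 have opposite signs, so a root lies in (32, 33); Newton's method refines it to λ ≈ 32.9825. p(51) = -495 and p(52) = 352 have opposite signs, so a root lies in (51, 52); Newton's method refines it to λ ≈ 51.6027. Check (Vieta): the three roots sum to 90, matching tr M = 90.
So the eigenvalues of A^T A are ≈ 5.4149, 32.9825, 51.6027 (all ≥ 0, as they must be for A^T A). The largest is λ_max ≈ 51.6027, hence ||A||_2 = sqrt(λ_max) ≈ 7.1835.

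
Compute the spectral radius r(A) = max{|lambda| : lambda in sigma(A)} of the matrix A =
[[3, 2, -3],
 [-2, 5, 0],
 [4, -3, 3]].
r(A) ≈ 5.4038

The eigenvalues of A are the roots of its characteristic polynomial. With M = A (coefficients from the trace, the sum of principal 2x2 minors, and det A):
  p(λ) = det(λ I - M) = λ^3 - 11λ^2 + 55λ - 99.
No integer candidate from the rational root theorem (±divisors of 99) is a root, so the roots are irrational. The cubic discriminant is Δ = -13068 < 0, so there is one real root and a complex-conjugate pair. p(3) = -6 and p(4) = 9 have opposite signs, so a root lies in (3, 4); Newton's method refines it to λ ≈ 3.3903. Dividing out (λ - (3.3903)) leaves approximately λ^2 - 7.6097λ + 29.2007. For λ^2 - 7.6097λ + 29.2007 the discriminant is -58.8958. It is negative, so the remaining roots are the complex-conjugate pair λ ≈ 3.8048 ± 3.8372i. Their product equals the constant term, so |λ|^2 ≈ 29.2007 and |λ| ≈ 5.4038.
Thus the eigenvalues (to 4 decimals) are 3.3903 (modulus 3.3903); 3.8048 ± 3.8372i (modulus 5.4038). The spectral radius is the largest modulus: r(A) ≈ 5.4038. (Cross-check: r(A) ≤ ||A||_2 ≈ 7.4402; equality holds whenever A is normal, though it can also hold for some non-normal A.)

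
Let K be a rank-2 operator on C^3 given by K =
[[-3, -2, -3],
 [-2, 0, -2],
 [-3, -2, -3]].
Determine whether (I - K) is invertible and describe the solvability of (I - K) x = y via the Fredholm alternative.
(I - K) is invertible (det(I - K) = -1 ≠ 0), so for every y in C^3 the equation (I - K) x = y has a unique solution.

K has rank 2 and factors as K = U V^T = u1 v1^T + u2 v2^T with u1 = (2, 2, 2), v1 = (0, 2, 0), u2 = (3, 2, 3), v2 = (-1, -2, -1) (multiplying out reproduces the displayed K). The nonzero eigenvalues of U V^T coincide with those of the 2 x 2 matrix G = V^T U = [[v1·u1, v1·u2], [v2·u1, v2·u2]] = [[4, 4], [-8, -10]], and by the Sylvester determinant identity det(I_3 - U V^T) = det(I_2 - V^T U) = det([[-3, -4], [8, 11]]) = (-3)(11) - (-4)(8) = -1. (Direct check: I - K =
[[4, 2, 3],
 [2, 1, 2],
 [3, 2, 4]]
has determinant -1.) The finite-dimensional Fredholm alternative says: either (I - K) is invertible, or ker(I - K) ≠ {0} and then range(I - K) = ker((I - K)^*)^⊥, with dim ker(I - K) = dim ker((I - K)^*). Since det(I - K) ≠ 0, 1 is not an eigenvalue of K and ker(I - K) = {0}, so we are in the first case: for every y there is a unique x = (I - K)^(-1) y. (Explicitly, by the Woodbury identity, (I - U V^T)^(-1) = I + U (I_2 - G)^(-1) V^T.)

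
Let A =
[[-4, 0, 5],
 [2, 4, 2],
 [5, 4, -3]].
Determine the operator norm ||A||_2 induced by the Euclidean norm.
||A||_2 ≈ 9.169 (= sqrt(largest eigenvalue of A^T A))

||A||_2 = sigma_max(A) = sqrt(lambda_max(A^T A)). Form the symmetric matrix M = A^T A =
[[45, 28, -31],
 [28, 32, -4],
 [-31, -4, 38]].
Its characteristic polynomial (trace, sum of principal 2x2 minors, determinant of M give the coefficients) is
  p(λ) = det(λ I - M) = λ^3 - 115λ^2 + 2605λ - 400.
No integer candidate from the rational root theorem (±divisors of 400) is a root, so the roots are irrational. The cubic discriminant is Δ = 18754020125 > 0, so there are three distinct real roots. p(0) = -400 and p(1) = 2091 have opposite signs, so a root lies in (0, 1); Newton's method refines it to λ ≈ 0.1546. p(30) = 1250 and p(31) = -369 have opposite signs, so a root lies in (30, 31); Newton's method refines it to λ ≈ 30.7746. p(84) = -316 and p(85) = 4275 have opposite signs, so a root lies in (84, 85); Newton's method refines it to λ ≈ 84.0708. Check (Vieta): the three roots sum to 115, matching tr M = 115.
So the eigenvalues of A^T A are ≈ 0.1546, 30.7746, 84.0708 (all ≥ 0, as they must be for A^T A). The largest is λ_max ≈ 84.0708, hence ||A||_2 = sqrt(λ_max) ≈ 9.169.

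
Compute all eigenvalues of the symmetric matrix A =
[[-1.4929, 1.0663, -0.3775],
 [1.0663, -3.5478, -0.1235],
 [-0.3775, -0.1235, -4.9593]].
sigma(A) ≈ {-5, -4, -1}

A is real symmetric, so its spectrum consists of real eigenvalues. Expanding the characteristic polynomial of the displayed matrix gives
  det(λ I - A) = p(λ) = λ^3 + (10)λ^2 + (29)λ + (20).
Solving p(λ) = 0 yields eigenvalues ≈ -5, -4, -1. (A is shown rounded to 4 decimals, so these recover the underlying integer eigenvalues to within that precision.)
Verification: the trace of A = -10 equals the sum of eigenvalues -10, and det(A) ≈ -20.0005 matches the eigenvalue product -20.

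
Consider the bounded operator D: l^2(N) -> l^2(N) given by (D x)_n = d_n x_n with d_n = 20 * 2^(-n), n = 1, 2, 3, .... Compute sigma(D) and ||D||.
sigma(D) = {20 * 2^(-n) : n ≥ 1} ∪ {0}; ||D|| = 10

A bounded diagonal operator on l^2 with diagonal entries d_n has spectrum equal to the closure of {d_n : n ≥ 1}: every d_n is an eigenvalue (with eigenvector e_n), so {d_n} ⊂ sigma(D); the spectrum is closed, so its closure is too; and for lambda not in the closure, (D - lambda I) has bounded inverse (the diagonal entries 1/(d_n - lambda) are bounded). For our sequence d_n = 20 * 2^(-n), n = 1, 2, 3, ...:
  - {d_n} = {20 * 2^(-n) : n ≥ 1}; the only limit point is 0
  - closure = {20 * 2^(-n) : n ≥ 1} ∪ {0}
For the norm: a diagonal operator has ||D|| = sup_n |d_n|. Here d_n = 20 * 2^(-n) is positive and decreasing, so sup_n |d_n| = d_1 = 20/2 = 10. So ||D|| = 10.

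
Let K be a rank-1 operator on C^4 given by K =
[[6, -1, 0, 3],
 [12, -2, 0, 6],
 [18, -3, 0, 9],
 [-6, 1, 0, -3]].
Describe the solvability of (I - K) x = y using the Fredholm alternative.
(I - K) is singular (det(I - K) = 0, i.e. 1 ∈ sigma(K)). (I - K) x = y is solvable iff y ⊥ ker((I - K)^*) = span{(6, -1, 0, 3)}, i.e. iff 6y_1 - y_2 + 3y_4 = 0. When solvable, the solutions are x = y + c·(1, 2, 3, -1), c arbitrary (ker(I - K) = span{(1, 2, 3, -1)}, dimension 1).

K has rank 1, so it is an outer product K = u v^T: every row of K is a multiple of one row vector. Reading off the entries, u = (1, 2, 3, -1) and v = (6, -1, 0, 3) (row i of K equals u_i·v^T). A rank-one matrix u v^T satisfies K u = u (v·u) and kills the (3)-dimensional subspace v^⊥, so its characteristic polynomial is lambda^3 (lambda - v·u) with v·u = tr K = 1. Hence the eigenvalues of I - K are 1 (multiplicity 3) and 1 - (1) = 0, so det(I - K) = 0. (Direct check: I - K =
[[-5, 1, 0, -3],
 [-12, 3, 0, -6],
 [-18, 3, 1, -9],
 [6, -1, 0, 4]]
has determinant 0.) So 1 is an eigenvalue of K and (I - K) is not invertible. The finite-dimensional Fredholm alternative says: either (I - K) is invertible, or ker(I - K) ≠ {0} and then range(I - K) = ker((I - K)^*)^⊥, with dim ker(I - K) = dim ker((I - K)^*). We are in the second case, so we need both kernels. Kernel of I - K: (I - K) u = u - u (v·u) = u - u = 0, so ker(I - K) = span{u} = span{(1, 2, 3, -1)} (it is exactly 1-dimensional because rank(I - K) = 3). Kernel of the adjoint: K is real, so (I - K)^* = I - K^T = I - v u^T, and (I - v u^T) v = v - v (u·v) = 0; hence ker((I - K)^*) = span{v} = span{(6, -1, 0, 3)}. Therefore (I - K) x = y is solvable iff <y, v> = 0, i.e. iff 6y_1 - y_2 + 3y_4 = 0. When this holds, K y = u (v·y) = 0, so (I - K) y = y and x = y is a particular solution; the full solution set is the line x = y + c·u = y + c·(1, 2, 3, -1), c ∈ C.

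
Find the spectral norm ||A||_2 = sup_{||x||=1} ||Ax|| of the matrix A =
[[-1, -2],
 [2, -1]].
||A||_2 = sqrt(5) ≈ 2.2361 (= sqrt(largest eigenvalue of A^T A))

||A||_2 = sigma_max(A) = sqrt(lambda_max(A^T A)). Form the symmetric matrix M = A^T A =
[[5, 0],
 [0, 5]].
Its characteristic polynomial (trace, determinant of M give the coefficients) is
  p(λ) = det(λ I - M) = λ^2 - 10λ + 25.
For λ^2 - 10λ + 25 the discriminant is 0. It is a perfect square (0^2), so the roots are rational: λ = (10 ± 0)/2 = 5, 5.
So the eigenvalues of A^T A are ≈ 5, 5 (all ≥ 0, as they must be for A^T A). The largest is λ_max = 5, hence ||A||_2 = sqrt(λ_max) = sqrt(5) ≈ 2.2361.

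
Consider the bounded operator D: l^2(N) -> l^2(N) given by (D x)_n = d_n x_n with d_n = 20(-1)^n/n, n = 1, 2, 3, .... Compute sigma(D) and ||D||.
sigma(D) = {20(-1)^n/n : n ≥ 1} ∪ {0}; ||D|| = 20

A bounded diagonal operator on l^2 with diagonal entries d_n has spectrum equal to the closure of {d_n : n ≥ 1}: every d_n is an eigenvalue (with eigenvector e_n), so {d_n} ⊂ sigma(D); the spectrum is closed, so its closure is too; and for lambda not in the closure, (D - lambda I) has bounded inverse (the diagonal entries 1/(d_n - lambda) are bounded). For our sequence d_n = 20(-1)^n/n, n = 1, 2, 3, ...:
  - {d_n} = {20(-1)^n/n : n ≥ 1}; the only limit point is 0
  - closure = {20(-1)^n/n : n ≥ 1} ∪ {0}
For the norm: a diagonal operator has ||D|| = sup_n |d_n|. Here |d_n| = 20/n is decreasing, so sup_n |d_n| = |d_1| = 20. So ||D|| = 20.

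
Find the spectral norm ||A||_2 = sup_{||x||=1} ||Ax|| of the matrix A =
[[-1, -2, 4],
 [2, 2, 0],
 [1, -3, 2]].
||A||_2 ≈ 5.7473 (= sqrt(largest eigenvalue of A^T A))

||A||_2 = sigma_max(A) = sqrt(lambda_max(A^T A)). Form the symmetric matrix M = A^T A =
[[6, 3, -2],
 [3, 17, -14],
 [-2, -14, 20]].
Its characteristic polynomial (trace, sum of principal 2x2 minors, determinant of M give the coefficients) is
  p(λ) = det(λ I - M) = λ^3 - 43λ^2 + 353λ - 784.
No integer candidate from the rational root theorem (±divisors of 784) is a root, so the roots are irrational. The cubic discriminant is Δ = 2730517 > 0, so there are three distinct real roots. p(3) = -85 and p(4) = 4 have opposite signs, so a root lies in (3, 4); Newton's method refines it to λ ≈ 3.9323. p(6) = 2 and p(7) = -77 have opposite signs, so a root lies in (6, 7); Newton's method refines it to λ ≈ 6.0358. p(33) = -25 and p(34) = 814 have opposite signs, so a root lies in (33, 34); Newton's method refines it to λ ≈ 33.0319. Check (Vieta): the three roots sum to 43, matching tr M = 43.
So the eigenvalues of A^T A are ≈ 3.9323, 6.0358, 33.0319 (all ≥ 0, as they must be for A^T A). The largest is λ_max ≈ 33.0319, hence ||A||_2 = sqrt(λ_max) ≈ 5.7473.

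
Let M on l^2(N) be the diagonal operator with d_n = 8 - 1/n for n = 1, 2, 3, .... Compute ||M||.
||M|| = 8

For a diagonal operator on l^2 with entries d_n, ||M|| = sup_n |d_n|. Here d_1 = 7, d_2 = 15/2, ..., and d_n = 8 - 1/n increases monotonically toward 8. All terms lie in [7, 8), so |d_n| = d_n and the supremum is the limit 8, which is not attained by any individual d_n. Hence ||M|| = 8.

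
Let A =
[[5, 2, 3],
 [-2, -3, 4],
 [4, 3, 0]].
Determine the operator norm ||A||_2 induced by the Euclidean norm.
||A||_2 ≈ 7.9958 (= sqrt(largest eigenvalue of A^T A))

||A||_2 = sigma_max(A) = sqrt(lambda_max(A^T A)). Form the symmetric matrix M = A^T A =
[[45, 28, 7],
 [28, 22, -6],
 [7, -6, 25]].
Its characteristic polynomial (trace, sum of principal 2x2 minors, determinant of M give the coefficients) is
  p(λ) = det(λ I - M) = λ^3 - 92λ^2 + 1796λ - 100.
No integer candidate from the rational root theorem (±divisors of 100) is a root, so the roots are irrational. The cubic discriminant is Δ = 4114460880 > 0, so there are three distinct real roots. p(0) = -100 and p(1) = 1605 have opposite signs, so a root lies in (0, 1); Newton's method refines it to λ ≈ 0.0558. p(28) = 12 and p(29) = -999 have opposite signs, so a root lies in (28, 29); Newton's method refines it to λ ≈ 28.012. p(63) = -2053 and p(64) = 156 have opposite signs, so a root lies in (63, 64); Newton's method refines it to λ ≈ 63.9322. Check (Vieta): the three roots sum to 92, matching tr M = 92.
So the eigenvalues of A^T A are ≈ 0.0558, 28.012, 63.9322 (all ≥ 0, as they must be for A^T A). The largest is λ_max ≈ 63.9322, hence ||A||_2 = sqrt(λ_max) ≈ 7.9958.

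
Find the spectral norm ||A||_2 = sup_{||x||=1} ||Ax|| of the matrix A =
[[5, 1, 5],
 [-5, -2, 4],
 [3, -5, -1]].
||A||_2 ≈ 7.6964 (= sqrt(largest eigenvalue of A^T A))

||A||_2 = sigma_max(A) = sqrt(lambda_max(A^T A)). Form the symmetric matrix M = A^T A =
[[59, 0, 2],
 [0, 30, 2],
 [2, 2, 42]].
Its characteristic polynomial (trace, sum of principal 2x2 minors, determinant of M give the coefficients) is
  p(λ) = det(λ I - M) = λ^3 - 131λ^2 + 5500λ - 73984.
No integer candidate from the rational root theorem (±divisors of 73984) is a root, so the roots are irrational. The cubic discriminant is Δ = 39616912 > 0, so there are three distinct real roots. p(29) = -266 and p(30) = 116 have opposite signs, so a root lies in (29, 30); Newton's method refines it to λ ≈ 29.6719. p(42) = 20 and p(43) = -196 have opposite signs, so a root lies in (42, 43); Newton's method refines it to λ ≈ 42.0941. p(59) = -116 and p(60) = 416 have opposite signs, so a root lies in (59, 60); Newton's method refines it to λ ≈ 59.234. Check (Vieta): the three roots sum to 131, matching tr M = 131.
So the eigenvalues of A^T A are ≈ 29.6719, 42.0941, 59.234 (all ≥ 0, as they must be for A^T A). The largest is λ_max ≈ 59.234, hence ||A||_2 = sqrt(λ_max) ≈ 7.6964.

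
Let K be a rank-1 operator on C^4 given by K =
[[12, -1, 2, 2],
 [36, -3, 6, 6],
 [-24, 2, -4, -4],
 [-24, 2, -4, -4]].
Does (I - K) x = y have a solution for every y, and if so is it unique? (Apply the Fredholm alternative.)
(I - K) is singular (det(I - K) = 0, i.e. 1 ∈ sigma(K)). (I - K) x = y is solvable iff y ⊥ ker((I - K)^*) = span{(12, -1, 2, 2)}, i.e. iff 12y_1 - y_2 + 2y_3 + 2y_4 = 0. When solvable, the solutions are x = y + c·(1, 3, -2, -2), c arbitrary (ker(I - K) = span{(1, 3, -2, -2)}, dimension 1).

K has rank 1, so it is an outer product K = u v^T: every row of K is a multiple of one row vector. Reading off the entries, u = (1, 3, -2, -2) and v = (12, -1, 2, 2) (row i of K equals u_i·v^T). A rank-one matrix u v^T satisfies K u = u (v·u) and kills the (3)-dimensional subspace v^⊥, so its characteristic polynomial is lambda^3 (lambda - v·u) with v·u = tr K = 1. Hence the eigenvalues of I - K are 1 (multiplicity 3) and 1 - (1) = 0, so det(I - K) = 0. (Direct check: I - K =
[[-11, 1, -2, -2],
 [-36, 4, -6, -6],
 [24, -2, 5, 4],
 [24, -2, 4, 5]]
has determinant 0.) So 1 is an eigenvalue of K and (I - K) is not invertible. The finite-dimensional Fredholm alternative says: either (I - K) is invertible, or ker(I - K) ≠ {0} and then range(I - K) = ker((I - K)^*)^⊥, with dim ker(I - K) = dim ker((I - K)^*). We are in the second case, so we need both kernels. Kernel of I - K: (I - K) u = u - u (v·u) = u - u = 0, so ker(I - K) = span{u} = span{(1, 3, -2, -2)} (it is exactly 1-dimensional because rank(I - K) = 3). Kernel of the adjoint: K is real, so (I - K)^* = I - K^T = I - v u^T, and (I - v u^T) v = v - v (u·v) = 0; hence ker((I - K)^*) = span{v} = span{(12, -1, 2, 2)}. Therefore (I - K) x = y is solvable iff <y, v> = 0, i.e. iff 12y_1 - y_2 + 2y_3 + 2y_4 = 0. When this holds, K y = u (v·y) = 0, so (I - K) y = y and x = y is a particular solution; the full solution set is the line x = y + c·u = y + c·(1, 3, -2, -2), c ∈ C.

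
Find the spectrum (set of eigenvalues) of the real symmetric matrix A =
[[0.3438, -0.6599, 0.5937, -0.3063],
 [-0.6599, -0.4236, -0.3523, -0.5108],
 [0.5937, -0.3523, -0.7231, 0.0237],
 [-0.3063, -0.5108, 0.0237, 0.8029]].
sigma(A) ≈ {-1, 1} (-1 with multiplicity 2, 1 with multiplicity 2)

A is real symmetric, so its spectrum consists of real eigenvalues. Expanding the characteristic polynomial of the displayed matrix gives
  det(λ I - A) = p(λ) = λ^4 + (0)λ^3 + (-2)λ^2 + (0)λ + (1).
Solving p(λ) = 0 yields eigenvalues ≈ -1, -1, 1, 1. (A is shown rounded to 4 decimals, so these recover the underlying integer eigenvalues to within that precision.)
Verification: the trace of A = 0 equals the sum of eigenvalues 0, and det(A) ≈ 0.9999 matches the eigenvalue product 1.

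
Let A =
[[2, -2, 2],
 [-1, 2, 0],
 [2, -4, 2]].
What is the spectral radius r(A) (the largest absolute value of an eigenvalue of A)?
r(A) ≈ 4.9514

The eigenvalues of A are the roots of its characteristic polynomial. With M = A (coefficients from the trace, the sum of principal 2x2 minors, and det A):
  p(λ) = det(λ I - M) = λ^3 - 6λ^2 + 6λ - 4.
No integer candidate from the rational root theorem (±divisors of 4) is a root, so the roots are irrational. The cubic discriminant is Δ = -864 < 0, so there is one real root and a complex-conjugate pair. p(4) = -12 and p(5) = 1 have opposite signs, so a root lies in (4, 5); Newton's method refines it to λ ≈ 4.9514. Dividing out (λ - (4.9514)) leaves approximately λ^2 - 1.0486λ + 0.8079. For λ^2 - 1.0486λ + 0.8079 the discriminant is -2.1318. It is negative, so the remaining roots are the complex-conjugate pair λ ≈ 0.5243 ± 0.73i. Their product equals the constant term, so |λ|^2 ≈ 0.8079 and |λ| ≈ 0.8988.
Thus the eigenvalues (to 4 decimals) are 4.9514 (modulus 4.9514); 0.5243 ± 0.73i (modulus 0.8988). The spectral radius is the largest modulus: r(A) ≈ 4.9514. (Cross-check: r(A) ≤ ||A||_2 ≈ 6.2502; equality holds whenever A is normal, though it can also hold for some non-normal A.)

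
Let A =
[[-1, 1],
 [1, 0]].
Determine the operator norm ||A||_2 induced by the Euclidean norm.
||A||_2 = sqrt((3 + sqrt(5))/2) ≈ 1.618 (= sqrt(largest eigenvalue of A^T A))

||A||_2 = sigma_max(A) = sqrt(lambda_max(A^T A)). Form the symmetric matrix M = A^T A =
[[2, -1],
 [-1, 1]].
Its characteristic polynomial (trace, determinant of M give the coefficients) is
  p(λ) = det(λ I - M) = λ^2 - 3λ + 1.
For λ^2 - 3λ + 1 the discriminant is 5. It is nonnegative but not a perfect square, so the roots are real and irrational: λ = (3 ± sqrt(5))/2 ≈ 2.618, 0.382.
So the eigenvalues of A^T A are ≈ 0.382, 2.618 (all ≥ 0, as they must be for A^T A). The largest is λ_max = (3 + sqrt(5))/2 ≈ 2.618, hence ||A||_2 = sqrt(λ_max) = sqrt((3 + sqrt(5))/2) ≈ 1.618.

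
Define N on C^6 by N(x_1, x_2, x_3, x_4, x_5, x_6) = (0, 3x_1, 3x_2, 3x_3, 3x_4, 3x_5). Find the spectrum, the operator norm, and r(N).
sigma(N) = {0}; ||N|| = 3; r(N) = 0. (N is nilpotent with N^6 = 0.)

On C^6, N is a strictly lower-triangular matrix with 3 on the subdiagonal and zeros elsewhere, so its characteristic polynomial is lambda^6 and every eigenvalue is 0: sigma(N) = {0}. For the operator norm, N e_i = 3e_{i+1} for i = 1, ..., 5 and N e_6 = 0, so the singular values of N are 3 (with multiplicity 5) and 0; hence ||N|| = 3. The spectral radius r(N) = max|lambda| = 0. Note ||N|| > r(N) — characteristic of non-normal nilpotent operators. Indeed N^6 = 0.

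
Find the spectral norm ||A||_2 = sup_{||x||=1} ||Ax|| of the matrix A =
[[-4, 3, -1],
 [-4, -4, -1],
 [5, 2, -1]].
||A||_2 ≈ 7.9306 (= sqrt(largest eigenvalue of A^T A))

||A||_2 = sigma_max(A) = sqrt(lambda_max(A^T A)). Form the symmetric matrix M = A^T A =
[[57, 14, 3],
 [14, 29, -1],
 [3, -1, 3]].
Its characteristic polynomial (trace, sum of principal 2x2 minors, determinant of M give the coefficients) is
  p(λ) = det(λ I - M) = λ^3 - 89λ^2 + 1705λ - 3969.
No integer candidate from the rational root theorem (±divisors of 3969) is a root, so the roots are irrational. The cubic discriminant is Δ = 2424183024 > 0, so there are three distinct real roots. p(2) = -907 and p(3) = 372 have opposite signs, so a root lies in (2, 3); Newton's method refines it to λ ≈ 2.6957. p(23) = 332 and p(24) = -489 have opposite signs, so a root lies in (23, 24); Newton's method refines it to λ ≈ 23.4099. p(62) = -2047 and p(63) = 252 have opposite signs, so a root lies in (62, 63); Newton's method refines it to λ ≈ 62.8944. Check (Vieta): the three roots sum to 89, matching tr M = 89.
So the eigenvalues of A^T A are ≈ 2.6957, 23.4099, 62.8944 (all ≥ 0, as they must be for A^T A). The largest is λ_max ≈ 62.8944, hence ||A||_2 = sqrt(λ_max) ≈ 7.9306.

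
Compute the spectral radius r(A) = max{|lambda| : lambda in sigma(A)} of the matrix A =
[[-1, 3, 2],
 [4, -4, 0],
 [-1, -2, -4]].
r(A) ≈ 6.7505

The eigenvalues of A are the roots of its characteristic polynomial. With M = A (coefficients from the trace, the sum of principal 2x2 minors, and det A):
  p(λ) = det(λ I - M) = λ^3 + 9λ^2 + 14λ - 8.
No integer candidate from the rational root theorem (±divisors of 8) is a root, so the roots are irrational. The cubic discriminant is Δ = 8356 > 0, so there are three distinct real roots. p(-7) = -8 and p(-6) = 16 have opposite signs, so a root lies in (-7, -6); Newton's method refines it to λ ≈ -6.7505. p(-3) = 4 and p(-2) = -8 have opposite signs, so a root lies in (-3, -2); Newton's method refines it to λ ≈ -2.69. p(0) = -8 and p(1) = 16 have opposite signs, so a root lies in (0, 1); Newton's method refines it to λ ≈ 0.4406. Check (Vieta): the three roots sum to -9, matching tr M = -9.
Thus the eigenvalues (to 4 decimals) are -6.7505 (modulus 6.7505); -2.69 (modulus 2.69); 0.4406 (modulus 0.4406). The spectral radius is the largest modulus: r(A) ≈ 6.7505. (Cross-check: r(A) ≤ ||A||_2 ≈ 6.7656; equality holds whenever A is normal, though it can also hold for some non-normal A.)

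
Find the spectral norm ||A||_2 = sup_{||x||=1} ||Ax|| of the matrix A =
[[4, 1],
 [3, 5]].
||A||_2 = sqrt((51 + sqrt(1445))/2) ≈ 6.6713 (= sqrt(largest eigenvalue of A^T A))

||A||_2 = sigma_max(A) = sqrt(lambda_max(A^T A)). Form the symmetric matrix M = A^T A =
[[25, 19],
 [19, 26]].
Its characteristic polynomial (trace, determinant of M give the coefficients) is
  p(λ) = det(λ I - M) = λ^2 - 51λ + 289.
For λ^2 - 51λ + 289 the discriminant is 1445. It is nonnegative but not a perfect square, so the roots are real and irrational: λ = (51 ± sqrt(1445))/2 ≈ 44.5066, 6.4934.
So the eigenvalues of A^T A are ≈ 6.4934, 44.5066 (all ≥ 0, as they must be for A^T A). The largest is λ_max = (51 + sqrt(1445))/2 ≈ 44.5066, hence ||A||_2 = sqrt(λ_max) = sqrt((51 + sqrt(1445))/2) ≈ 6.6713.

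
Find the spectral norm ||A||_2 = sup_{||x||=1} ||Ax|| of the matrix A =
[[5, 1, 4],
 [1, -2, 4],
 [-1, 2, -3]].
||A||_2 ≈ 7.9307 (= sqrt(largest eigenvalue of A^T A))

||A||_2 = sigma_max(A) = sqrt(lambda_max(A^T A)). Form the symmetric matrix M = A^T A =
[[27, 1, 27],
 [1, 9, -10],
 [27, -10, 41]].
Its characteristic polynomial (trace, sum of principal 2x2 minors, determinant of M give the coefficients) is
  p(λ) = det(λ I - M) = λ^3 - 77λ^2 + 889λ - 121.
No integer candidate from the rational root theorem (±divisors of 121) is a root, so the roots are irrational. The cubic discriminant is Δ = 1803165088 > 0, so there are three distinct real roots. p(0) = -121 and p(1) = 692 have opposite signs, so a root lies in (0, 1); Newton's method refines it to λ ≈ 0.1377. p(13) = 620 and p(14) = -23 have opposite signs, so a root lies in (13, 14); Newton's method refines it to λ ≈ 13.9661. p(62) = -2663 and p(63) = 320 have opposite signs, so a root lies in (62, 63); Newton's method refines it to λ ≈ 62.8962. Check (Vieta): the three roots sum to 77, matching tr M = 77.
So the eigenvalues of A^T A are ≈ 0.1377, 13.9661, 62.8962 (all ≥ 0, as they must be for A^T A). The largest is λ_max ≈ 62.8962, hence ||A||_2 = sqrt(λ_max) ≈ 7.9307.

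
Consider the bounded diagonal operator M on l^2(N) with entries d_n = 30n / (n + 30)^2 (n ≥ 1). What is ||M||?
||M|| = 1/4 (attained at n = 30)

For M diagonal, ||M|| = sup_n |d_n|. Treat f(x) = 30x / (x + 30)^2 for real x > 0. By the quotient rule, f'(x) = 30(30 - x)/(x + 30)^3, which is positive for x < 30 and negative for x > 30. So f has a unique maximum at x = 30, and since 30 is a positive integer, the supremum over n ≥ 1 is attained at n = 30: d_30 = 30·30/(30 + 30)^2 = 30·30/3600 = 1/4. Hence ||M|| = 1/4.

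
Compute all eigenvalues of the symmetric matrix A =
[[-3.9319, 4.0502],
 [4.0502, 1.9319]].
sigma(A) ≈ {-6, 4}

A is real symmetric, so its spectrum consists of real eigenvalues. Expanding the characteristic polynomial of the displayed matrix gives
  det(λ I - A) = p(λ) = λ^2 + (2)λ + (-24).
Solving p(λ) = 0 yields eigenvalues ≈ -6, 4. (A is shown rounded to 4 decimals, so these recover the underlying integer eigenvalues to within that precision.)
Verification: the trace of A = -2 equals the sum of eigenvalues -2, and det(A) ≈ -24.0002 matches the eigenvalue product -24.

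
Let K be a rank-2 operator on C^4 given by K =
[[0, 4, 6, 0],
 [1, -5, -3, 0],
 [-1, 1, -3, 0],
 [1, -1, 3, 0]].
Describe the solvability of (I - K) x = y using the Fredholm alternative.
(I - K) is invertible (det(I - K) = 29 ≠ 0), so for every y in C^4 the equation (I - K) x = y has a unique solution.

K has rank 2 and factors as K = U V^T = u1 v1^T + u2 v2^T with u1 = (-2, 1, 1, -1), v1 = (-1, 1, -3, 0), u2 = (-2, 2, 0, 0), v2 = (1, -3, 0, 0) (multiplying out reproduces the displayed K). The nonzero eigenvalues of U V^T coincide with those of the 2 x 2 matrix G = V^T U = [[v1·u1, v1·u2], [v2·u1, v2·u2]] = [[0, 4], [-5, -8]], and by the Sylvester determinant identity det(I_4 - U V^T) = det(I_2 - V^T U) = det([[1, -4], [5, 9]]) = (1)(9) - (-4)(5) = 29. (Direct check: I - K =
[[1, -4, -6, 0],
 [-1, 6, 3, 0],
 [1, -1, 4, 0],
 [-1, 1, -3, 1]]
has determinant 29.) The finite-dimensional Fredholm alternative says: either (I - K) is invertible, or ker(I - K) ≠ {0} and then range(I - K) = ker((I - K)^*)^⊥, with dim ker(I - K) = dim ker((I - K)^*). Since det(I - K) ≠ 0, 1 is not an eigenvalue of K and ker(I - K) = {0}, so we are in the first case: for every y there is a unique x = (I - K)^(-1) y. (Explicitly, by the Woodbury identity, (I - U V^T)^(-1) = I + U (I_2 - G)^(-1) V^T.)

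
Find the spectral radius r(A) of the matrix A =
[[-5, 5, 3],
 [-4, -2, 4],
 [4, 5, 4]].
r(A) ≈ 6.8978

The eigenvalues of A are the roots of its characteristic polynomial. With M = A (coefficients from the trace, the sum of principal 2x2 minors, and det A):
  p(λ) = det(λ I - M) = λ^3 + 3λ^2 - 30λ - 264.
No integer candidate from the rational root theorem (±divisors of 264) is a root, so the roots are irrational. The cubic discriminant is Δ = -1309500 < 0, so there is one real root and a complex-conjugate pair. p(6) = -120 and p(7) = 16 have opposite signs, so a root lies in (6, 7); Newton's method refines it to λ ≈ 6.8978. Dividing out (λ - (6.8978)) leaves approximately λ^2 + 9.8978λ + 38.2731. For λ^2 + 9.8978λ + 38.2731 the discriminant is -55.1258. It is negative, so the remaining roots are the complex-conjugate pair λ ≈ -4.9489 ± 3.7123i. Their product equals the constant term, so |λ|^2 ≈ 38.2731 and |λ| ≈ 6.1865.
Thus the eigenvalues (to 4 decimals) are 6.8978 (modulus 6.8978); -4.9489 ± 3.7123i (modulus 6.1865). The spectral radius is the largest modulus: r(A) ≈ 6.8978. (Cross-check: r(A) ≤ ||A||_2 ≈ 8.8301; equality holds whenever A is normal, though it can also hold for some non-normal A.)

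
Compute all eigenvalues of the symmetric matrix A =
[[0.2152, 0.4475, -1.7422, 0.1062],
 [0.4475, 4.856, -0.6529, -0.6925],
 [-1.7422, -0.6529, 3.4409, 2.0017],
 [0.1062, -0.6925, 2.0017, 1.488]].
sigma(A) ≈ {-1, 1, 4, 6}

A is real symmetric, so its spectrum consists of real eigenvalues. Expanding the characteristic polynomial of the displayed matrix gives
  det(λ I - A) = p(λ) = λ^4 + (-10)λ^3 + (23.0011)λ^2 + (9.9978)λ + (-24).
Solving p(λ) = 0 yields eigenvalues ≈ -1, 1, 4, 6. (A is shown rounded to 4 decimals, so these recover the underlying integer eigenvalues to within that precision.)
Verification: the trace of A = 10 equals the sum of eigenvalues 10, and det(A) ≈ -24.0001 matches the eigenvalue product -24.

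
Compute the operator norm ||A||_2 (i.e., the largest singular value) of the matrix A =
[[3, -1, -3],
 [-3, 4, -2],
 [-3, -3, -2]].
||A||_2 ≈ 5.7163 (= sqrt(largest eigenvalue of A^T A))

||A||_2 = sigma_max(A) = sqrt(lambda_max(A^T A)). Form the symmetric matrix M = A^T A =
[[27, -6, 3],
 [-6, 26, 1],
 [3, 1, 17]].
Its characteristic polynomial (trace, sum of principal 2x2 minors, determinant of M give the coefficients) is
  p(λ) = det(λ I - M) = λ^3 - 70λ^2 + 1557λ - 11025.
No integer candidate from the rational root theorem (±divisors of 11025) is a root, so the roots are irrational. The cubic discriminant is Δ = 1495953 > 0, so there are three distinct real roots. p(15) = -45 and p(16) = 63 have opposite signs, so a root lies in (15, 16); Newton's method refines it to λ ≈ 15.3659. p(21) = 63 and p(22) = -3 have opposite signs, so a root lies in (21, 22); Newton's method refines it to λ ≈ 21.9576. p(32) = -113 and p(33) = 63 have opposite signs, so a root lies in (32, 33); Newton's method refines it to λ ≈ 32.6765. Check (Vieta): the three roots sum to 70, matching tr M = 70.
So the eigenvalues of A^T A are ≈ 15.3659, 21.9576, 32.6765 (all ≥ 0, as they must be for A^T A). The largest is λ_max ≈ 32.6765, hence ||A||_2 = sqrt(λ_max) ≈ 5.7163.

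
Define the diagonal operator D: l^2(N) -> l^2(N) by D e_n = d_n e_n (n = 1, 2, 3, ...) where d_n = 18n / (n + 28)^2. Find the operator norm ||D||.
||D|| = 9/56 (attained at n = 28)

For D diagonal, ||D|| = sup_n |d_n|. Treat f(x) = 18x / (x + 28)^2 for real x > 0. By the quotient rule, f'(x) = 18(28 - x)/(x + 28)^3, which is positive for x < 28 and negative for x > 28. So f has a unique maximum at x = 28, and since 28 is a positive integer, the supremum over n ≥ 1 is attained at n = 28: d_28 = 18·28/(28 + 28)^2 = 18·28/3136 = 9/56. Hence ||D|| = 9/56.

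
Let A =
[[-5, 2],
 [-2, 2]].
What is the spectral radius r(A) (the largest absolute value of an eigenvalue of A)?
r(A) = (3 + sqrt(33))/2 ≈ 4.3723

The eigenvalues of A are the roots of its characteristic polynomial. With M = A (coefficients from the trace and determinant):
  p(λ) = det(λ I - M) = λ^2 + 3λ - 6.
For λ^2 + 3λ - 6 the discriminant is 33. It is nonnegative but not a perfect square, so the roots are real and irrational: λ = (-3 ± sqrt(33))/2 ≈ 1.3723, -4.3723.
Thus the eigenvalues (to 4 decimals) are 1.3723 (modulus 1.3723); -4.3723 (modulus 4.3723). The spectral radius is the largest modulus: r(A) = (3 + sqrt(33))/2 ≈ 4.3723. (Cross-check: r(A) ≤ ||A||_2 ≈ 6; equality holds whenever A is normal, though it can also hold for some non-normal A.)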